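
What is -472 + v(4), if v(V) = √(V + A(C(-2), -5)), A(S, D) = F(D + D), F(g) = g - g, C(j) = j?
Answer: -470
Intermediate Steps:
F(g) = 0
A(S, D) = 0
v(V) = √V (v(V) = √(V + 0) = √V)
-472 + v(4) = -472 + √4 = -472 + 2 = -470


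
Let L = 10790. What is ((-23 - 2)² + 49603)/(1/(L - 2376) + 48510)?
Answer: 422618392/408163141 ≈ 1.0354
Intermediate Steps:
((-23 - 2)² + 49603)/(1/(L - 2376) + 48510) = ((-23 - 2)² + 49603)/(1/(10790 - 2376) + 48510) = ((-25)² + 49603)/(1/8414 + 48510) = (625 + 49603)/(1/8414 + 48510) = 50228/(408163141/8414) = 50228*(8414/408163141) = 422618392/408163141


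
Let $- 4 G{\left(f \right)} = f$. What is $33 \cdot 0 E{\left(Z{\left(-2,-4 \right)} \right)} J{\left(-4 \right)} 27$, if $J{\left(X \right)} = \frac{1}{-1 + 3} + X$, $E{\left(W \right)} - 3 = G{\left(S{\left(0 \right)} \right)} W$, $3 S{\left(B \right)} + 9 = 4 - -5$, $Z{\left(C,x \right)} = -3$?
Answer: $0$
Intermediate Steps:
$S{\left(B \right)} = 0$ ($S{\left(B \right)} = -3 + \frac{4 - -5}{3} = -3 + \frac{4 + 5}{3} = -3 + \frac{1}{3} \cdot 9 = -3 + 3 = 0$)
$G{\left(f \right)} = - \frac{f}{4}$
$E{\left(W \right)} = 3$ ($E{\left(W \right)} = 3 + \left(- \frac{1}{4}\right) 0 W = 3 + 0 W = 3 + 0 = 3$)
$J{\left(X \right)} = \frac{1}{2} + X$
$33 \cdot 0 E{\left(Z{\left(-2,-4 \right)} \right)} J{\left(-4 \right)} 27 = 33 \cdot 0 \cdot 3 \left(\frac{1}{2} - 4\right) 27 = 33 \cdot 0 \left(- \frac{7}{2}\right) 27 = 33 \cdot 0 \cdot 27 = 0 \cdot 27 = 0$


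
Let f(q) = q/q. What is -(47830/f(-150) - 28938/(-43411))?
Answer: -2076377068/43411 ≈ -47831.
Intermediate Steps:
f(q) = 1
-(47830/f(-150) - 28938/(-43411)) = -(47830/1 - 28938/(-43411)) = -(47830*1 - 28938*(-1/43411)) = -(47830 + 28938/43411) = -1*2076377068/43411 = -2076377068/43411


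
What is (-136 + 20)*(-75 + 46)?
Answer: 3364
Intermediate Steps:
(-136 + 20)*(-75 + 46) = -116*(-29) = 3364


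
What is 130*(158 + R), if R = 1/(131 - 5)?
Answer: 1294085/63 ≈ 20541.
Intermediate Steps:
R = 1/126 ≈ 0.0079365
130*(158 + R) = 130*(158 + 1/126) = 130*(19909/126) = 1294085/63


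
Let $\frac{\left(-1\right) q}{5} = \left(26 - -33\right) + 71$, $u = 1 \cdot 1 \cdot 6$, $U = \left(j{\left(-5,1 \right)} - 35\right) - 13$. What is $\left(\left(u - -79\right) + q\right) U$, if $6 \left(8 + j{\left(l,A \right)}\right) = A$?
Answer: $\frac{189275}{6} \approx 31546.0$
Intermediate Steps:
$j{\left(l,A \right)} = -8 + \frac{A}{6}$
$U = - \frac{335}{6}$ ($U = \left(\left(-8 + \frac{1}{6} \cdot 1\right) - 35\right) - 13 = \left(\left(-8 + \frac{1}{6}\right) - 35\right) - 13 = \left(- \frac{47}{6} - 35\right) - 13 = - \frac{257}{6} - 13 = - \frac{335}{6} \approx -55.833$)
$u = 6$ ($u = 1 \cdot 6 = 6$)
$q = -650$ ($q = - 5 \left(\left(26 - -33\right) + 71\right) = - 5 \left(\left(26 + 33\right) + 71\right) = - 5 \left(59 + 71\right) = \left(-5\right) 130 = -650$)
$\left(\left(u - -79\right) + q\right) U = \left(\left(6 - -79\right) - 650\right) \left(- \frac{335}{6}\right) = \left(\left(6 + 79\right) - 650\right) \left(- \frac{335}{6}\right) = \left(85 - 650\right) \left(- \frac{335}{6}\right) = \left(-565\right) \left(- \frac{335}{6}\right) = \frac{189275}{6}$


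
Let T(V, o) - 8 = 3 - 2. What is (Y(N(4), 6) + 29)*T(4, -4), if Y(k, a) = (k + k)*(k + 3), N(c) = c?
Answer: 765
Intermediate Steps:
T(V, o) = 9 (T(V, o) = 8 + (3 - 2) = 8 + 1 = 9)
Y(k, a) = 2*k*(3 + k) (Y(k, a) = (2*k)*(3 + k) = 2*k*(3 + k))
(Y(N(4), 6) + 29)*T(4, -4) = (2*4*(3 + 4) + 29)*9 = (2*4*7 + 29)*9 = (56 + 29)*9 = 85*9 = 765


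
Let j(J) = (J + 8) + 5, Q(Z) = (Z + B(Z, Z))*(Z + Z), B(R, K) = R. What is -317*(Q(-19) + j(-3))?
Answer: -460918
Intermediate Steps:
Q(Z) = 4*Z² (Q(Z) = (Z + Z)*(Z + Z) = (2*Z)*(2*Z) = 4*Z²)
j(J) = 13 + J (j(J) = (8 + J) + 5 = 13 + J)
-317*(Q(-19) + j(-3)) = -317*(4*(-19)² + (13 - 3)) = -317*(4*361 + 10) = -317*(1444 + 10) = -317*1454 = -460918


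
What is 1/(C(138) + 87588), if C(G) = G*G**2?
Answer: 1/2715660 ≈ 3.6823e-7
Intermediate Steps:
C(G) = G**3
1/(C(138) + 87588) = 1/(138**3 + 87588) = 1/(2628072 + 87588) = 1/2715660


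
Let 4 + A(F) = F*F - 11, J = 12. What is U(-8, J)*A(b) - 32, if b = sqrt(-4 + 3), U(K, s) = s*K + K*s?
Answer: 3040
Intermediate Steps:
U(K, s) = 2*K*s (U(K, s) = K*s + K*s = 2*K*s)
b = I (b = sqrt(-1) = I ≈ 1.0*I)
A(F) = -15 + F**2 (A(F) = -4 + (F*F - 11) = -4 + (F**2 - 11) = -4 + (-11 + F**2) = -15 + F**2)
U(-8, J)*A(b) - 32 = (2*(-8)*12)*(-15 + I**2) - 32 = -192*(-15 - 1) - 32 = -192*(-16) - 32 = 3072 - 32 = 3040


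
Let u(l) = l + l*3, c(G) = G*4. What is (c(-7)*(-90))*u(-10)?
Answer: -100800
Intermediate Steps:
c(G) = 4*G
u(l) = 4*l (u(l) = l + 3*l = 4*l)
(c(-7)*(-90))*u(-10) = ((4*(-7))*(-90))*(4*(-10)) = -28*(-90)*(-40) = 2520*(-40) = -100800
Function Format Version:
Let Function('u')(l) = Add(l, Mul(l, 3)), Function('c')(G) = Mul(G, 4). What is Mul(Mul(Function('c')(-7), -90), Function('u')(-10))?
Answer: -100800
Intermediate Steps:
Function('c')(G) = Mul(4, G)
Function('u')(l) = Mul(4, l) (Function('u')(l) = Add(l, Mul(3, l)) = Mul(4, l))
Mul(Mul(Function('c')(-7), -90), Function('u')(-10)) = Mul(Mul(Mul(4, -7), -90), Mul(4, -10)) = Mul(Mul(-28, -90), -40) = Mul(2520, -40) = -100800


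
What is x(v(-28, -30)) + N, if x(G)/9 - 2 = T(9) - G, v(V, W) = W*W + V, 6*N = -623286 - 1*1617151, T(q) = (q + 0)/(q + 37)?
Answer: -26305174/69 ≈ -3.8123e+5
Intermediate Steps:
T(q) = q/(37 + q)
N = -2240437/6 (N = (-623286 - 1*1617151)/6 = (-623286 - 1617151)/6 = (⅙)*(-2240437) = -2240437/6 ≈ -3.7341e+5)
v(V, W) = V + W² (v(V, W) = W² + V = V + W²)
x(G) = 909/46 - 9*G (x(G) = 18 + 9*(9/(37 + 9) - G) = 18 + 9*(9/46 - G) = 18 + (81/46 - 9*G) = 909/46 - 9*G)
x(v(-28, -30)) + N = (909/46 - 9*(-28 + (-30)²)) - 2240437/6 = (909/46 - 9*(-28 + 900)) - 2240437/6 = (909/46 - 9*872) - 2240437/6 = (909/46 - 7848) - 2240437/6 = -360099/46 - 2240437/6 = -26305174/69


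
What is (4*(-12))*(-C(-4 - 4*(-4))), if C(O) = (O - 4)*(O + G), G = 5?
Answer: 6528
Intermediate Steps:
C(O) = (-4 + O)*(5 + O) (C(O) = (O - 4)*(O + 5) = (-4 + O)*(5 + O))
(4*(-12))*(-C(-4 - 4*(-4))) = (4*(-12))*(-(-20 + (-4 - 4*(-4)) + (-4 - 4*(-4))²)) = -(-48)*(-20 + (-4 + 16) + (-4 + 16)²) = -(-48)*(-20 + 12 + 12²) = -(-48)*(-20 + 12 + 144) = -(-48)*136 = -48*(-136) = 6528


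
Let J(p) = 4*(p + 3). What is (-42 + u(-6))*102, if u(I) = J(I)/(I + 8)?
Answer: -4896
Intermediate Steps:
J(p) = 12 + 4*p (J(p) = 4*(3 + p) = 12 + 4*p)
u(I) = (12 + 4*I)/(8 + I) (u(I) = (12 + 4*I)/(I + 8) = (12 + 4*I)/(8 + I))
(-42 + u(-6))*102 = (-42 + 4*(3 - 6)/(8 - 6))*102 = (-42 + 4*(-3)/2)*102 = (-42 + 4*(1/2)*(-3))*102 = (-42 - 6)*102 = -48*102 = -4896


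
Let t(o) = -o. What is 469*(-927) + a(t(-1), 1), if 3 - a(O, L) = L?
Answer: -434761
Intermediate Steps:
a(O, L) = 3 - L
469*(-927) + a(t(-1), 1) = 469*(-927) + (3 - 1*1) = -434763 + (3 - 1) = -434763 + 2 = -434761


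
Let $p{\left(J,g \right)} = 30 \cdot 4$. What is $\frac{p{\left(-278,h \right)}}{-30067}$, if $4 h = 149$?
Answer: $- \frac{120}{30067} \approx -0.0039911$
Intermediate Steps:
$h = \frac{149}{4}$ ($h = \frac{1}{4} \cdot 149 = \frac{149}{4} \approx 37.25$)
$p{\left(J,g \right)} = 120$
$\frac{p{\left(-278,h \right)}}{-30067} = \frac{120}{-30067} = 120 \left(- \frac{1}{30067}\right) = - \frac{120}{30067}$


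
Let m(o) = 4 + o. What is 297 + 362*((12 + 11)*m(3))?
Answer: 58579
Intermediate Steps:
297 + 362*((12 + 11)*m(3)) = 297 + 362*((12 + 11)*(4 + 3)) = 297 + 362*(23*7) = 297 + 362*161 = 297 + 58282 = 58579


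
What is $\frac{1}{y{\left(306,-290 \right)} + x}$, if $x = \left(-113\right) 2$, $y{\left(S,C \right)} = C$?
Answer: $- \frac{1}{516} \approx -0.001938$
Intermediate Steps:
$x = -226$
$\frac{1}{y{\left(306,-290 \right)} + x} = \frac{1}{-290 - 226} = \frac{1}{-516} = - \frac{1}{516}$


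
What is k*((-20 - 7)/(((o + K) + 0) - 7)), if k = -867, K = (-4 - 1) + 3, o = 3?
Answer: -7803/2 ≈ -3901.5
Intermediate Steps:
K = -2 (K = -5 + 3 = -2)
k*((-20 - 7)/(((o + K) + 0) - 7)) = -867*(-20 - 7)/(((3 - 2) + 0) - 7) = -(-23409)/((1 + 0) - 7) = -(-23409)/(1 - 7) = -(-23409)/(-6) = -(-23409)*(-1)/6 = -867*9/2 = -7803/2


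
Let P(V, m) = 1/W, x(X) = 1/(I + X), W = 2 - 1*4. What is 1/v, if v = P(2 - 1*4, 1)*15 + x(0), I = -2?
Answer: -⅛ ≈ -0.12500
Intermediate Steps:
W = -2 (W = 2 - 4 = -2)
x(X) = 1/(-2 + X)
P(V, m) = -½ (P(V, m) = 1/(-2) = -½)
v = -8 (v = -½*15 + 1/(-2 + 0) = -15/2 + 1/(-2) = -15/2 - ½ = -8)
1/v = 1/(-8) = -⅛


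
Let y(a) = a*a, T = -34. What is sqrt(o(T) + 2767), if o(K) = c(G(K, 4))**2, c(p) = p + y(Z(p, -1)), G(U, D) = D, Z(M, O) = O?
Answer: 2*sqrt(698) ≈ 52.839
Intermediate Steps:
y(a) = a**2
c(p) = 1 + p (c(p) = p + (-1)**2 = p + 1 = 1 + p)
o(K) = 25 (o(K) = (1 + 4)**2 = 5**2 = 25)
sqrt(o(T) + 2767) = sqrt(25 + 2767) = sqrt(2792) = 2*sqrt(698)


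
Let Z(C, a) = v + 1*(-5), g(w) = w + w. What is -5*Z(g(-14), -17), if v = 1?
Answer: 20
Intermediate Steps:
g(w) = 2*w
Z(C, a) = -4 (Z(C, a) = 1 + 1*(-5) = 1 - 5 = -4)
-5*Z(g(-14), -17) = -5*(-4) = 20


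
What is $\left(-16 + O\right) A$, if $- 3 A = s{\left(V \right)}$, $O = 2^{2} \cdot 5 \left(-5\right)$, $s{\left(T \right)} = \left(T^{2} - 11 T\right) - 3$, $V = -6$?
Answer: $3828$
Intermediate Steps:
$s{\left(T \right)} = -3 + T^{2} - 11 T$
$O = -100$ ($O = 4 \cdot 5 \left(-5\right) = 20 \left(-5\right) = -100$)
$A = -33$ ($A = - \frac{-3 + \left(-6\right)^{2} - -66}{3} = - \frac{-3 + 36 + 66}{3} = \left(- \frac{1}{3}\right) 99 = -33$)
$\left(-16 + O\right) A = \left(-16 - 100\right) \left(-33\right) = \left(-116\right) \left(-33\right) = 3828$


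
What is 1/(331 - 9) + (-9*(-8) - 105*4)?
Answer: -112055/322 ≈ -348.00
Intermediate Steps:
1/(331 - 9) + (-9*(-8) - 105*4) = 1/322 + (72 - 420) = 1/322 - 348 = -112055/322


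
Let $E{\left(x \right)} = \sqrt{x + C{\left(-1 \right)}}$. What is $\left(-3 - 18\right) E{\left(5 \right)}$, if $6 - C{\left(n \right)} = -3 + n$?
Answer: $- 21 \sqrt{15} \approx -81.333$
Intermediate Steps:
$C{\left(n \right)} = 9 - n$ ($C{\left(n \right)} = 6 - \left(-3 + n\right) = 9 - n$)
$E{\left(x \right)} = \sqrt{10 + x}$ ($E{\left(x \right)} = \sqrt{x + \left(9 - -1\right)} = \sqrt{x + \left(9 + 1\right)} = \sqrt{x + 10} = \sqrt{10 + x}$)
$\left(-3 - 18\right) E{\left(5 \right)} = \left(-3 - 18\right) \sqrt{10 + 5} = - 21 \sqrt{15}$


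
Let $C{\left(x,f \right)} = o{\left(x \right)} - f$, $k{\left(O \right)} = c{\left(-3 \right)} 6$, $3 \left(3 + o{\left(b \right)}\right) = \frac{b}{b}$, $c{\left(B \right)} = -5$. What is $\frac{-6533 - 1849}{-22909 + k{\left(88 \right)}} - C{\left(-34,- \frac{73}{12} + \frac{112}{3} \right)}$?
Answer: $\frac{9436757}{275268} \approx 34.282$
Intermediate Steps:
$o{\left(b \right)} = - \frac{8}{3}$ ($o{\left(b \right)} = -3 + \frac{b \frac{1}{b}}{3} = -3 + \frac{1}{3} \cdot 1 = -3 + \frac{1}{3} = - \frac{8}{3}$)
$k{\left(O \right)} = -30$ ($k{\left(O \right)} = \left(-5\right) 6 = -30$)
$C{\left(x,f \right)} = - \frac{8}{3} - f$
$\frac{-6533 - 1849}{-22909 + k{\left(88 \right)}} - C{\left(-34,- \frac{73}{12} + \frac{112}{3} \right)} = \frac{-6533 - 1849}{-22909 - 30} - \left(- \frac{8}{3} - \left(- \frac{73}{12} + \frac{112}{3}\right)\right) = - \frac{8382}{-22939} - \left(- \frac{8}{3} - \left(\left(-73\right) \frac{1}{12} + 112 \cdot \frac{1}{3}\right)\right) = \left(-8382\right) \left(- \frac{1}{22939}\right) - \left(- \frac{8}{3} - \left(- \frac{73}{12} + \frac{112}{3}\right)\right) = \frac{8382}{22939} - \left(- \frac{8}{3} - \frac{125}{4}\right) = \frac{8382}{22939} - - \frac{407}{12} = \frac{8382}{22939} + \frac{407}{12} = \frac{9436757}{275268}$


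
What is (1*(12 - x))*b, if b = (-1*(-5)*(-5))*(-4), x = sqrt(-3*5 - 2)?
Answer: 1200 - 100*I*sqrt(17) ≈ 1200.0 - 412.31*I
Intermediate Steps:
x = I*sqrt(17) (x = sqrt(-15 - 2) = sqrt(-17) = I*sqrt(17) ≈ 4.1231*I)
b = 100 (b = (5*(-5))*(-4) = -25*(-4) = 100)
(1*(12 - x))*b = (1*(12 - I*sqrt(17)))*100 = (12 - I*sqrt(17))*100 = 1200 - 100*I*sqrt(17)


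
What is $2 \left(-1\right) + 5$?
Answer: $3$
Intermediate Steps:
$2 \left(-1\right) + 5 = -2 + 5 = 3$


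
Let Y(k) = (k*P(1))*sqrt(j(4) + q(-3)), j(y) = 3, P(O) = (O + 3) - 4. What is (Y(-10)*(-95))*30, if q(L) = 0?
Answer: 0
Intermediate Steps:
P(O) = -1 + O (P(O) = (3 + O) - 4 = -1 + O)
Y(k) = 0 (Y(k) = (k*(-1 + 1))*sqrt(3 + 0) = (k*0)*sqrt(3) = 0*sqrt(3) = 0)
(Y(-10)*(-95))*30 = (0*(-95))*30 = 0*30 = 0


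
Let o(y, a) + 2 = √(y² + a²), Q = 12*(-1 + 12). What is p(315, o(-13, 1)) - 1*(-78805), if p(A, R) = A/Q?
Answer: 3467525/44 ≈ 78807.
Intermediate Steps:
Q = 132 (Q = 12*11 = 132)
o(y, a) = -2 + √(a² + y²) (o(y, a) = -2 + √(y² + a²) = -2 + √(a² + y²))
p(A, R) = A/132
p(315, o(-13, 1)) - 1*(-78805) = (1/132)*315 - 1*(-78805) = 105/44 + 78805 = 3467525/44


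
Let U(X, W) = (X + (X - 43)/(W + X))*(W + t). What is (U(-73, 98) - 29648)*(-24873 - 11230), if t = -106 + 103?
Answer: 6683351257/5 ≈ 1.3367e+9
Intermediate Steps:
t = -3
U(X, W) = (-3 + W)*(X + (-43 + X)/(W + X)) (U(X, W) = (X + (X - 43)/(W + X))*(W - 3) = (X + (-43 + X)/(W + X))*(-3 + W) = (-3 + W)*(X + (-43 + X)/(W + X)))
(U(-73, 98) - 29648)*(-24873 - 11230) = ((129 - 43*98 - 3*(-73) - 3*(-73)**2 + 98*(-73)**2 - 73*98**2 - 2*98*(-73))/(98 - 73) - 29648)*(-24873 - 11230) = ((129 - 4214 + 219 - 3*5329 + 98*5329 - 73*9604 + 14308)/25 - 29648)*(-36103) = ((129 - 4214 + 219 - 15987 + 522242 - 701092 + 14308)/25 - 29648)*(-36103) = ((1/25)*(-184395) - 29648)*(-36103) = (-36879/5 - 29648)*(-36103) = -185119/5*(-36103) = 6683351257/5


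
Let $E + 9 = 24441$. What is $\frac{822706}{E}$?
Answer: $\frac{411353}{12216} \approx 33.673$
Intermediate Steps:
$E = 24432$ ($E = -9 + 24441 = 24432$)
$\frac{822706}{E} = \frac{822706}{24432} = 822706 \cdot \frac{1}{24432} = \frac{411353}{12216}$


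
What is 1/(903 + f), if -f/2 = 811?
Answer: -1/719 ≈ -0.0013908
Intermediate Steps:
f = -1622 (f = -2*811 = -1622)
1/(903 + f) = 1/(903 - 1622) = 1/(-719) = -1/719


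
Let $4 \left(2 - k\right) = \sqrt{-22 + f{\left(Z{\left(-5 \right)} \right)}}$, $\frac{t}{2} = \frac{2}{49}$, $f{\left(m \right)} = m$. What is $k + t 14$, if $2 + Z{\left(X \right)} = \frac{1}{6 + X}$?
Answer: $\frac{22}{7} - \frac{i \sqrt{23}}{4} \approx 3.1429 - 1.199 i$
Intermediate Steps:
$Z{\left(X \right)} = -2 + \frac{1}{6 + X}$
$t = \frac{4}{49}$ ($t = 2 \cdot \frac{2}{49} = \frac{4}{49} \approx 0.081633$)
$k = 2 - \frac{i \sqrt{23}}{4}$ ($k = 2 - \frac{\sqrt{-22 + \frac{-11 - -10}{6 - 5}}}{4} = 2 - \frac{\sqrt{-22 + \frac{-11 + 10}{1}}}{4} = 2 - \frac{\sqrt{-22 + 1 \left(-1\right)}}{4} = 2 - \frac{\sqrt{-22 - 1}}{4} = 2 - \frac{\sqrt{-23}}{4} = 2 - \frac{i \sqrt{23}}{4} \approx 2.0 - 1.199 i$)
$k + t 14 = \left(2 - \frac{i \sqrt{23}}{4}\right) + \frac{4}{49} \cdot 14 = \left(2 - \frac{i \sqrt{23}}{4}\right) + \frac{8}{7} = \frac{22}{7} - \frac{i \sqrt{23}}{4}$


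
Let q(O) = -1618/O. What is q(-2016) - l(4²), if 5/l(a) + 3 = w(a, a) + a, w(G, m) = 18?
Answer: 20039/31248 ≈ 0.64129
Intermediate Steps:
l(a) = 5/(15 + a) (l(a) = 5/(-3 + (18 + a)) = 5/(15 + a))
q(-2016) - l(4²) = -1618/(-2016) - 5/(15 + 4²) = -1618*(-1/2016) - 5/(15 + 16) = 809/1008 - 5/31 = 20039/31248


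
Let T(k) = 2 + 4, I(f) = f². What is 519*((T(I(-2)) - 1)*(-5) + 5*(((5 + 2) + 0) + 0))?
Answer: 5190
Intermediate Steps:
T(k) = 6
519*((T(I(-2)) - 1)*(-5) + 5*(((5 + 2) + 0) + 0)) = 519*((6 - 1)*(-5) + 5*(((5 + 2) + 0) + 0)) = 519*(5*(-5) + 5*((7 + 0) + 0)) = 519*(-25 + 5*(7 + 0)) = 519*(-25 + 5*7) = 519*(-25 + 35) = 519*10 = 5190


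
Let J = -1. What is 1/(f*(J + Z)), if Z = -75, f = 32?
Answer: -1/2432 ≈ -0.00041118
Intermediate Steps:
1/(f*(J + Z)) = 1/(32*(-1 - 75)) = 1/(32*(-76)) = 1/(-2432) = -1/2432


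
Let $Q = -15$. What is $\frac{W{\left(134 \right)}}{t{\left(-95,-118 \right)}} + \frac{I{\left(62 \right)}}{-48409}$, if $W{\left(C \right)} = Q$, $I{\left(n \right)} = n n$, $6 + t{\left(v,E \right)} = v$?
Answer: $\frac{337891}{4889309} \approx 0.069108$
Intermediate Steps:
$t{\left(v,E \right)} = -6 + v$
$I{\left(n \right)} = n^{2}$
$W{\left(C \right)} = -15$
$\frac{W{\left(134 \right)}}{t{\left(-95,-118 \right)}} + \frac{I{\left(62 \right)}}{-48409} = - \frac{15}{-6 - 95} + \frac{62^{2}}{-48409} = - \frac{15}{-101} + 3844 \left(- \frac{1}{48409}\right) = \left(-15\right) \left(- \frac{1}{101}\right) - \frac{3844}{48409} = \frac{15}{101} - \frac{3844}{48409} = \frac{337891}{4889309}$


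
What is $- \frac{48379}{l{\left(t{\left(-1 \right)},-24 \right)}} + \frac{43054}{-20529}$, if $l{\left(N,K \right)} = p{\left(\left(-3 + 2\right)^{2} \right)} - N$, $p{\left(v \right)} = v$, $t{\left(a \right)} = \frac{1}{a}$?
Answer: $- \frac{993258599}{41058} \approx -24192.0$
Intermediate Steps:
$l{\left(N,K \right)} = 1 - N$ ($l{\left(N,K \right)} = \left(-3 + 2\right)^{2} - N = \left(-1\right)^{2} - N = 1 - N$)
$- \frac{48379}{l{\left(t{\left(-1 \right)},-24 \right)}} + \frac{43054}{-20529} = - \frac{48379}{1 - \frac{1}{-1}} + \frac{43054}{-20529} = - \frac{48379}{1 - -1} + 43054 \left(- \frac{1}{20529}\right) = - \frac{48379}{1 + 1} - \frac{43054}{20529} = - \frac{48379}{2} - \frac{43054}{20529} = - \frac{993258599}{41058}$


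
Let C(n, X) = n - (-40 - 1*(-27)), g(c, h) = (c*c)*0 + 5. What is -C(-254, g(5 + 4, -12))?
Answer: 241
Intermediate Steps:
g(c, h) = 5 (g(c, h) = c²*0 + 5 = 0 + 5 = 5)
C(n, X) = 13 + n (C(n, X) = n - (-40 + 27) = n - 1*(-13) = n + 13 = 13 + n)
-C(-254, g(5 + 4, -12)) = -(13 - 254) = -1*(-241) = 241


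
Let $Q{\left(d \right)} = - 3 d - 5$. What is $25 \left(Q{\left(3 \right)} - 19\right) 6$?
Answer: $-4950$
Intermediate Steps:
$Q{\left(d \right)} = -5 - 3 d$
$25 \left(Q{\left(3 \right)} - 19\right) 6 = 25 \left(\left(-5 - 9\right) - 19\right) 6 = 25 \left(-14 - 19\right) 6 = 25 \left(\left(-33\right) 6\right) = 25 \left(-198\right) = -4950$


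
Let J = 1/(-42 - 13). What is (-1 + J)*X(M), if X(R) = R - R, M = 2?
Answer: 0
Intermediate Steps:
X(R) = 0
J = -1/55 (J = 1/(-55) = -1/55 ≈ -0.018182)
(-1 + J)*X(M) = (-1 - 1/55)*0 = -56/55*0 = 0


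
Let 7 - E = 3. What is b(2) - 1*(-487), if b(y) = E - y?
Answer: 489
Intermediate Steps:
E = 4 (E = 7 - 1*3 = 7 - 3 = 4)
b(y) = 4 - y
b(2) - 1*(-487) = (4 - 1*2) - 1*(-487) = (4 - 2) + 487 = 2 + 487 = 489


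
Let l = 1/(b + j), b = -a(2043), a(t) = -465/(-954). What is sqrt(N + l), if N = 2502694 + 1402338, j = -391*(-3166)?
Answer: sqrt(605137171382450828940742)/393653953 ≈ 1976.1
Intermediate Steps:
j = 1237906
a(t) = 155/318 (a(t) = -465*(-1/954) = 155/318)
b = -155/318 (b = -1*155/318 = -155/318 ≈ -0.48742)
l = 318/393653953 (l = 1/(-155/318 + 1237906) = 1/(393653953/318) = 318/393653953 ≈ 8.0782e-7)
N = 3905032
sqrt(N + l) = sqrt(3905032 + 318/393653953) = sqrt(1537231283391814/393653953) = sqrt(605137171382450828940742)/393653953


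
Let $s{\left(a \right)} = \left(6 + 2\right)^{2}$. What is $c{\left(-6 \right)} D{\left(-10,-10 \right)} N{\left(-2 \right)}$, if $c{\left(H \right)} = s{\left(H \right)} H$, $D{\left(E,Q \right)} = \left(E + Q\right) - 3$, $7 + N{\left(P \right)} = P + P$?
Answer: $-97152$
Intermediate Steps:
$s{\left(a \right)} = 64$ ($s{\left(a \right)} = 8^{2} = 64$)
$N{\left(P \right)} = -7 + 2 P$ ($N{\left(P \right)} = -7 + \left(P + P\right) = -7 + 2 P$)
$D{\left(E,Q \right)} = -3 + E + Q$
$c{\left(H \right)} = 64 H$
$c{\left(-6 \right)} D{\left(-10,-10 \right)} N{\left(-2 \right)} = 64 \left(-6\right) \left(-3 - 10 - 10\right) \left(-7 + 2 \left(-2\right)\right) = \left(-384\right) \left(-23\right) \left(-7 - 4\right) = 8832 \left(-11\right) = -97152$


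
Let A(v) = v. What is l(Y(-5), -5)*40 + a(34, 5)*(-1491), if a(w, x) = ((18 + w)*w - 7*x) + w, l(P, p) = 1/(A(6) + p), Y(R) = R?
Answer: -2634557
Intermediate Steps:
l(P, p) = 1/(6 + p)
a(w, x) = w - 7*x + w*(18 + w) (a(w, x) = (w*(18 + w) - 7*x) + w = (-7*x + w*(18 + w)) + w = w - 7*x + w*(18 + w))
l(Y(-5), -5)*40 + a(34, 5)*(-1491) = 40/(6 - 5) + (34**2 - 7*5 + 19*34)*(-1491) = 40/1 + (1156 - 35 + 646)*(-1491) = 1*40 + 1767*(-1491) = 40 - 2634597 = -2634557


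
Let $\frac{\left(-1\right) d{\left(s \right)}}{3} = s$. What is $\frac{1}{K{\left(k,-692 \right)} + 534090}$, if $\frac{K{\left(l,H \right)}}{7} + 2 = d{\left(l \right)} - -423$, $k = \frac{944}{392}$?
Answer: $\frac{7}{3758905} \approx 1.8622 \cdot 10^{-6}$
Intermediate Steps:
$d{\left(s \right)} = - 3 s$
$k = \frac{118}{49}$ ($k = 944 \cdot \frac{1}{392} = \frac{118}{49} \approx 2.4082$)
$K{\left(l,H \right)} = 2947 - 21 l$ ($K{\left(l,H \right)} = -14 + 7 \left(- 3 l - -423\right) = -14 + 7 \left(- 3 l + 423\right) = -14 + 7 \left(423 - 3 l\right) = -14 - \left(-2961 + 21 l\right) = 2947 - 21 l$)
$\frac{1}{K{\left(k,-692 \right)} + 534090} = \frac{1}{\left(2947 - \frac{354}{7}\right) + 534090} = \frac{1}{\frac{20275}{7} + 534090} = \frac{1}{\frac{3758905}{7}} = \frac{7}{3758905}$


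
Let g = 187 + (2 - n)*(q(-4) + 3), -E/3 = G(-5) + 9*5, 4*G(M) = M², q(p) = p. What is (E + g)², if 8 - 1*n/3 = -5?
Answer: 78961/16 ≈ 4935.1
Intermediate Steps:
n = 39 (n = 24 - 3*(-5) = 24 + 15 = 39)
G(M) = M²/4
E = -615/4 (E = -3*((¼)*(-5)² + 9*5) = -3*((¼)*25 + 45) = -3*(25/4 + 45) = -3*205/4 = -615/4 ≈ -153.75)
g = 224 (g = 187 + (2 - 1*39)*(-4 + 3) = 187 + (2 - 39)*(-1) = 187 - 37*(-1) = 187 + 37 = 224)
(E + g)² = (-615/4 + 224)² = (281/4)² = 78961/16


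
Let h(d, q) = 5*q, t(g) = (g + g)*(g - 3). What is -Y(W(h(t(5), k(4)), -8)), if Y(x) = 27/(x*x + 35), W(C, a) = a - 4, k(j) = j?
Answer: -27/179 ≈ -0.15084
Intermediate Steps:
t(g) = 2*g*(-3 + g) (t(g) = (2*g)*(-3 + g) = 2*g*(-3 + g))
W(C, a) = -4 + a
Y(x) = 27/(35 + x**2) (Y(x) = 27/(x**2 + 35) = 27/(35 + x**2))
-Y(W(h(t(5), k(4)), -8)) = -27/(35 + (-4 - 8)**2) = -27/(35 + (-12)**2) = -27/(35 + 144) = -27/179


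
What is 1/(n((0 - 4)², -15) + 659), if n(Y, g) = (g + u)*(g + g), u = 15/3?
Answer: 1/959 ≈ 0.0010428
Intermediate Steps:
u = 5 (u = 15*(⅓) = 5)
n(Y, g) = 2*g*(5 + g) (n(Y, g) = (g + 5)*(g + g) = (5 + g)*(2*g) = 2*g*(5 + g))
1/(n((0 - 4)², -15) + 659) = 1/(2*(-15)*(5 - 15) + 659) = 1/(2*(-15)*(-10) + 659) = 1/(300 + 659) = 1/959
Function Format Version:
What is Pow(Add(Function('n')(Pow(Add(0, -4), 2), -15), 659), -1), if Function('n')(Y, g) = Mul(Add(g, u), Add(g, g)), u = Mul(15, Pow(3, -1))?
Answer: Rational(1, 959) ≈ 0.0010428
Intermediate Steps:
u = 5 (u = Mul(15, Rational(1, 3)) = 5)
Function('n')(Y, g) = Mul(2, g, Add(5, g)) (Function('n')(Y, g) = Mul(Add(g, 5), Add(g, g)) = Mul(Add(5, g), Mul(2, g)) = Mul(2, g, Add(5, g)))
Pow(Add(Function('n')(Pow(Add(0, -4), 2), -15), 659), -1) = Pow(Add(Mul(2, -15, Add(5, -15)), 659), -1) = Pow(Add(Mul(2, -15, -10), 659), -1) = Pow(Add(300, 659), -1) = Pow(959, -1) = Rational(1, 959)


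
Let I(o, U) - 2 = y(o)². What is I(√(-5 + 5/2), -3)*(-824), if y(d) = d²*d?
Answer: 11227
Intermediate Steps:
y(d) = d³
I(o, U) = 2 + o⁶ (I(o, U) = 2 + (o³)² = 2 + o⁶)
I(√(-5 + 5/2), -3)*(-824) = (2 + (√(-5 + 5/2))⁶)*(-824) = (2 + (√(-5/2))⁶)*(-824) = (2 + (I*√10/2)⁶)*(-824) = (2 - 125/8)*(-824) = -109/8*(-824) = 11227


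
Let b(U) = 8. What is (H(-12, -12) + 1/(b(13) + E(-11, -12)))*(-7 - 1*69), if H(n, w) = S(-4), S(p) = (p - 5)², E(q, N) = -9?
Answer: -6080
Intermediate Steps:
S(p) = (-5 + p)²
H(n, w) = 81 (H(n, w) = (-5 - 4)² = (-9)² = 81)
(H(-12, -12) + 1/(b(13) + E(-11, -12)))*(-7 - 1*69) = (81 + 1/(8 - 9))*(-7 - 1*69) = (81 + 1/(-1))*(-7 - 69) = (81 - 1)*(-76) = 80*(-76) = -6080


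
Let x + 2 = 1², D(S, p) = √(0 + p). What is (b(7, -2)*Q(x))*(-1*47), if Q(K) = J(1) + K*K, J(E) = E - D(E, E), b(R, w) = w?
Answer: 94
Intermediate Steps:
D(S, p) = √p
x = -1 (x = -2 + 1² = -2 + 1 = -1)
J(E) = E - √E
Q(K) = K² (Q(K) = (1 - √1) + K*K = (1 - 1*1) + K² = (1 - 1) + K² = 0 + K² = K²)
(b(7, -2)*Q(x))*(-1*47) = (-2*(-1)²)*(-1*47) = -2*1*(-47) = -2*(-47) = 94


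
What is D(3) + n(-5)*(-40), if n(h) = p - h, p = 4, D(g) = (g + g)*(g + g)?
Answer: -324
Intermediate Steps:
D(g) = 4*g² (D(g) = (2*g)*(2*g) = 4*g²)
n(h) = 4 - h
D(3) + n(-5)*(-40) = 4*3² + (4 - 1*(-5))*(-40) = 4*9 + (4 + 5)*(-40) = 36 + 9*(-40) = 36 - 360 = -324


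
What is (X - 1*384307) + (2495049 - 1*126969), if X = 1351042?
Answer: 3334815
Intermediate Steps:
(X - 1*384307) + (2495049 - 1*126969) = (1351042 - 1*384307) + (2495049 - 1*126969) = (1351042 - 384307) + (2495049 - 126969) = 966735 + 2368080 = 3334815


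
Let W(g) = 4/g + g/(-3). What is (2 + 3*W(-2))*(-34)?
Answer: 68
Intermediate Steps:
W(g) = 4/g - g/3 (W(g) = 4/g + g*(-1/3) = 4/g - g/3)
(2 + 3*W(-2))*(-34) = (2 + 3*(4/(-2) - 1/3*(-2)))*(-34) = (2 + 3*(4*(-1/2) + 2/3))*(-34) = (2 + 3*(-2 + 2/3))*(-34) = (2 + 3*(-4/3))*(-34) = (2 - 4)*(-34) = -2*(-34) = 68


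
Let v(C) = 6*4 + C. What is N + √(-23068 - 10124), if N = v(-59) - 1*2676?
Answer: -2711 + 6*I*√922 ≈ -2711.0 + 182.19*I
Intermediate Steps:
v(C) = 24 + C
N = -2711 (N = (24 - 59) - 1*2676 = -35 - 2676 = -2711)
N + √(-23068 - 10124) = -2711 + √(-23068 - 10124) = -2711 + √(-33192) = -2711 + 6*I*√922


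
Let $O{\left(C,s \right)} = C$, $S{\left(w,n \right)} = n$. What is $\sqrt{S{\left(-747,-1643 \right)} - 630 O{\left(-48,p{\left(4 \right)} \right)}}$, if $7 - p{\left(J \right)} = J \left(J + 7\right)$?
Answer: $\sqrt{28597} \approx 169.11$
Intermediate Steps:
$p{\left(J \right)} = 7 - J \left(7 + J\right)$ ($p{\left(J \right)} = 7 - J \left(J + 7\right) = 7 - J \left(7 + J\right)$)
$\sqrt{S{\left(-747,-1643 \right)} - 630 O{\left(-48,p{\left(4 \right)} \right)}} = \sqrt{-1643 - -30240} = \sqrt{-1643 + 30240} = \sqrt{28597}$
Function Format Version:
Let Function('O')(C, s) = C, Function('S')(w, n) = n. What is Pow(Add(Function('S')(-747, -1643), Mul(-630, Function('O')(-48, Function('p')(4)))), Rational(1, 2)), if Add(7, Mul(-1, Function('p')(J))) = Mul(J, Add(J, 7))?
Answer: Pow(28597, Rational(1, 2)) ≈ 169.11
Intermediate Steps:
Function('p')(J) = Add(7, Mul(-1, J, Add(7, J))) (Function('p')(J) = Add(7, Mul(-1, Mul(J, Add(J, 7)))) = Add(7, Mul(-1, Mul(J, Add(7, J)))) = Add(7, Mul(-1, J, Add(7, J))))
Pow(Add(Function('S')(-747, -1643), Mul(-630, Function('O')(-48, Function('p')(4)))), Rational(1, 2)) = Pow(Add(-1643, Mul(-630, -48)), Rational(1, 2)) = Pow(Add(-1643, 30240), Rational(1, 2)) = Pow(28597, Rational(1, 2))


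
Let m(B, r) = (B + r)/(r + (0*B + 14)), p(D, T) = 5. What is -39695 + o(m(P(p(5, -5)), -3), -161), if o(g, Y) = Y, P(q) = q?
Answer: -39856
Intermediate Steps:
m(B, r) = (B + r)/(14 + r) (m(B, r) = (B + r)/(r + (0 + 14)) = (B + r)/(r + 14) = (B + r)/(14 + r))
-39695 + o(m(P(p(5, -5)), -3), -161) = -39695 - 161 = -39856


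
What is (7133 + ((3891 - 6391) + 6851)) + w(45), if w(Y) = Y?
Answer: 11529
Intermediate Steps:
(7133 + ((3891 - 6391) + 6851)) + w(45) = (7133 + ((3891 - 6391) + 6851)) + 45 = (7133 + (-2500 + 6851)) + 45 = (7133 + 4351) + 45 = 11484 + 45 = 11529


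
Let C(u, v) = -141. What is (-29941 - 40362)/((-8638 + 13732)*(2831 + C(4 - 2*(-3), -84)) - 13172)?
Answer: -70303/13689688 ≈ -0.0051355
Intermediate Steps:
(-29941 - 40362)/((-8638 + 13732)*(2831 + C(4 - 2*(-3), -84)) - 13172) = (-29941 - 40362)/((-8638 + 13732)*(2831 - 141) - 13172) = -70303/(5094*2690 - 13172) = -70303/(13702860 - 13172) = -70303/13689688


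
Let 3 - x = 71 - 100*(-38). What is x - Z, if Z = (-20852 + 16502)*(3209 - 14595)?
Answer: -49532968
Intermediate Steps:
x = -3868 (x = 3 - (71 - 100*(-38)) = 3 - (71 + 3800) = 3 - 1*3871 = 3 - 3871 = -3868)
Z = 49529100 (Z = -4350*(-11386) = 49529100)
x - Z = -3868 - 1*49529100 = -3868 - 49529100 = -49532968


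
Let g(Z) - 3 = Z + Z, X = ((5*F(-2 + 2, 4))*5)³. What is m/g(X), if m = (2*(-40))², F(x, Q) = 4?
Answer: 6400/2000003 ≈ 0.0032000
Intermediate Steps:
m = 6400 (m = (-80)² = 6400)
X = 1000000 (X = ((5*4)*5)³ = (20*5)³ = 100³ = 1000000)
g(Z) = 3 + 2*Z (g(Z) = 3 + (Z + Z) = 3 + 2*Z)
m/g(X) = 6400/(3 + 2*1000000) = 6400/(3 + 2000000) = 6400/2000003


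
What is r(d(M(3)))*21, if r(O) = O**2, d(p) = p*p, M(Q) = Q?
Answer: 1701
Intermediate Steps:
d(p) = p**2
r(d(M(3)))*21 = (3**2)**2*21 = 9**2*21 = 81*21 = 1701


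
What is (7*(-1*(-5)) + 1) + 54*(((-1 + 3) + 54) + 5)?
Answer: 3330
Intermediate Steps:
(7*(-1*(-5)) + 1) + 54*(((-1 + 3) + 54) + 5) = (7*5 + 1) + 54*((2 + 54) + 5) = (35 + 1) + 54*(56 + 5) = 36 + 54*61 = 36 + 3294 = 3330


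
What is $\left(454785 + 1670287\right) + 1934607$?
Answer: $4059679$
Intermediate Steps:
$\left(454785 + 1670287\right) + 1934607 = 2125072 + 1934607 = 4059679$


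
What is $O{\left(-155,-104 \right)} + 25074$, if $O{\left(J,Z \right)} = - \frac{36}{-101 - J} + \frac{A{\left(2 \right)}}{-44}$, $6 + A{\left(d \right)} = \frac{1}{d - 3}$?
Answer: $\frac{3309701}{132} \approx 25074.0$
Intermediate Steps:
$A{\left(d \right)} = -6 + \frac{1}{-3 + d}$ ($A{\left(d \right)} = -6 + \frac{1}{d - 3} = -6 + \frac{1}{-3 + d}$)
$O{\left(J,Z \right)} = \frac{7}{44} - \frac{36}{-101 - J}$ ($O{\left(J,Z \right)} = - \frac{36}{-101 - J} + \frac{\frac{1}{-3 + 2} \left(19 - 12\right)}{-44} = - \frac{36}{-101 - J} + \frac{19 - 12}{-1} \left(- \frac{1}{44}\right) = - \frac{36}{-101 - J} + \left(-1\right) 7 \left(- \frac{1}{44}\right) = - \frac{36}{-101 - J} - - \frac{7}{44} = - \frac{36}{-101 - J} + \frac{7}{44} = \frac{7}{44} - \frac{36}{-101 - J}$)
$O{\left(-155,-104 \right)} + 25074 = \frac{2291 + 7 \left(-155\right)}{44 \left(101 - 155\right)} + 25074 = \frac{2291 - 1085}{44 \left(-54\right)} + 25074 = \frac{1}{44} \left(- \frac{1}{54}\right) 1206 + 25074 = - \frac{67}{132} + 25074 = \frac{3309701}{132}$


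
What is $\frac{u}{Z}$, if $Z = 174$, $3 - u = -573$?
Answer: $\frac{96}{29} \approx 3.3103$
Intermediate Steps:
$u = 576$ ($u = 3 - -573 = 3 + 573 = 576$)
$\frac{u}{Z} = \frac{576}{174} = 576 \cdot \frac{1}{174} = \frac{96}{29}$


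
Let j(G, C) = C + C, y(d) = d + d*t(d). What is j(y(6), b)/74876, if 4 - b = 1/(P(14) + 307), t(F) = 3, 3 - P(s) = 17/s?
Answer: 8639/80922237 ≈ 0.00010676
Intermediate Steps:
P(s) = 3 - 17/s
y(d) = 4*d (y(d) = d + d*3 = d + 3*d = 4*d)
b = 17278/4323 (b = 4 - 1/((3 - 17/14) + 307) = 4 - 1/(25/14 + 307) = 4 - 1/4323/14 = 4 - 1*14/4323 = 4 - 14/4323 = 17278/4323 ≈ 3.9968)
j(G, C) = 2*C
j(y(6), b)/74876 = (2*(17278/4323))/74876 = (34556/4323)*(1/74876) = 8639/80922237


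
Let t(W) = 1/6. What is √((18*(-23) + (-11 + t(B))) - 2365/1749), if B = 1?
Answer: I*√43097586/318 ≈ 20.644*I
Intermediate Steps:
t(W) = ⅙
√((18*(-23) + (-11 + t(B))) - 2365/1749) = √((18*(-23) + (-11 + ⅙)) - 2365/1749) = √((-414 - 65/6) - 2365*1/1749) = √(-2549/6 - 215/159) = √(-135527/318) = I*√43097586/318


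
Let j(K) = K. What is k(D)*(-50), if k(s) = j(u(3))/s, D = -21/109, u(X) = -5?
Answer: -27250/21 ≈ -1297.6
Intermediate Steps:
D = -21/109 (D = -21*1/109 = -21/109 ≈ -0.19266)
k(s) = -5/s
k(D)*(-50) = -5/(-21/109)*(-50) = -5*(-109/21)*(-50) = (545/21)*(-50) = -27250/21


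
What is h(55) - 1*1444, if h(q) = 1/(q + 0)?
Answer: -79419/55 ≈ -1444.0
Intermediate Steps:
h(q) = 1/q
h(55) - 1*1444 = 1/55 - 1*1444 = 1/55 - 1444 = -79419/55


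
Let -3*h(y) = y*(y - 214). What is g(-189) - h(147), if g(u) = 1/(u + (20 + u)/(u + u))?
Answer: -233989637/71273 ≈ -3283.0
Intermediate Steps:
h(y) = -y*(-214 + y)/3 (h(y) = -y*(y - 214)/3 = -y*(-214 + y)/3)
g(u) = 1/(u + (20 + u)/(2*u)) (g(u) = 1/(u + (20 + u)/((2*u))) = 1/(u + (20 + u)*(1/(2*u))) = 1/(u + (20 + u)/(2*u)))
g(-189) - h(147) = 2*(-189)/(20 - 189 + 2*(-189)**2) - 147*(214 - 1*147)/3 = 2*(-189)/(20 - 189 + 2*35721) - 147*(214 - 147)/3 = 2*(-189)/(20 - 189 + 71442) - 147*67/3 = 2*(-189)/71273 - 1*3283 = 2*(-189)*(1/71273) - 3283 = -378/71273 - 3283 = -233989637/71273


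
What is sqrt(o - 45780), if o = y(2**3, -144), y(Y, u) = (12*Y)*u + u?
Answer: 2*I*sqrt(14937) ≈ 244.43*I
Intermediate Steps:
y(Y, u) = u + 12*Y*u (y(Y, u) = 12*Y*u + u = u + 12*Y*u)
o = -13968 (o = -144*(1 + 12*2**3) = -144*(1 + 12*8) = -144*(1 + 96) = -144*97 = -13968)
sqrt(o - 45780) = sqrt(-13968 - 45780) = sqrt(-59748) = 2*I*sqrt(14937)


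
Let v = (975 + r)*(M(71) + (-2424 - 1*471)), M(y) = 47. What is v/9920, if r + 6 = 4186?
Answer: -91759/62 ≈ -1480.0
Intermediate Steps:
r = 4180 (r = -6 + 4186 = 4180)
v = -14681440 (v = (975 + 4180)*(47 + (-2424 - 1*471)) = 5155*(47 + (-2424 - 471)) = 5155*(47 - 2895) = 5155*(-2848) = -14681440)
v/9920 = -14681440/9920 = -14681440*1/9920 = -91759/62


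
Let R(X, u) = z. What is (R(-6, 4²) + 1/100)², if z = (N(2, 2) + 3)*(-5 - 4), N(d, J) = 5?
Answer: 51825601/10000 ≈ 5182.6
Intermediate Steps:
z = -72 (z = (5 + 3)*(-5 - 4) = 8*(-9) = -72)
R(X, u) = -72
(R(-6, 4²) + 1/100)² = (-72 + 1/100)² = (-7199/100)² = 51825601/10000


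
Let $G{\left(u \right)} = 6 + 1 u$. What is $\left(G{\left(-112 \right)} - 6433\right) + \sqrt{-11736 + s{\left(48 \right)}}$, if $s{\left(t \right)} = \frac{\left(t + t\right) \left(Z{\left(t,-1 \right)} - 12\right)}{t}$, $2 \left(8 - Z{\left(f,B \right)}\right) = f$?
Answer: $-6539 + 4 i \sqrt{737} \approx -6539.0 + 108.59 i$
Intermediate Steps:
$Z{\left(f,B \right)} = 8 - \frac{f}{2}$
$G{\left(u \right)} = 6 + u$
$s{\left(t \right)} = -8 - t$ ($s{\left(t \right)} = \frac{\left(t + t\right) \left(\left(8 - \frac{t}{2}\right) - 12\right)}{t} = \frac{2 t \left(-4 - \frac{t}{2}\right)}{t} = -8 - t$)
$\left(G{\left(-112 \right)} - 6433\right) + \sqrt{-11736 + s{\left(48 \right)}} = \left(\left(6 - 112\right) - 6433\right) + \sqrt{-11736 - 56} = \left(-106 - 6433\right) + \sqrt{-11736 - 56} = -6539 + \sqrt{-11736 - 56} = -6539 + \sqrt{-11792} = -6539 + 4 i \sqrt{737}$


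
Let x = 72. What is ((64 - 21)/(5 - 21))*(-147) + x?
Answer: 7473/16 ≈ 467.06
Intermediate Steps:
((64 - 21)/(5 - 21))*(-147) + x = ((64 - 21)/(5 - 21))*(-147) + 72 = (43/(-16))*(-147) + 72 = (43*(-1/16))*(-147) + 72 = -43/16*(-147) + 72 = 6321/16 + 72 = 7473/16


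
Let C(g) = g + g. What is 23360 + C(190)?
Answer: 23740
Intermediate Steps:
C(g) = 2*g
23360 + C(190) = 23360 + 2*190 = 23360 + 380 = 23740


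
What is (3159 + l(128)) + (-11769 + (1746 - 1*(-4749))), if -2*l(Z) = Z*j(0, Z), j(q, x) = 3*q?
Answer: -2115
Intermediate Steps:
l(Z) = 0 (l(Z) = -Z*3*0/2 = -Z*0/2 = -½*0 = 0)
(3159 + l(128)) + (-11769 + (1746 - 1*(-4749))) = (3159 + 0) + (-11769 + (1746 - 1*(-4749))) = 3159 + (-11769 + (1746 + 4749)) = 3159 + (-11769 + 6495) = 3159 - 5274 = -2115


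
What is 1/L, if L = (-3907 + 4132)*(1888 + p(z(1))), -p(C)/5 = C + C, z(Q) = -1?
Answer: 1/427050 ≈ 2.3416e-6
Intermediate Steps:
p(C) = -10*C (p(C) = -5*(C + C) = -10*C)
L = 427050 (L = (-3907 + 4132)*(1888 - 10*(-1)) = 225*(1888 + 10) = 225*1898 = 427050)
1/L = 1/427050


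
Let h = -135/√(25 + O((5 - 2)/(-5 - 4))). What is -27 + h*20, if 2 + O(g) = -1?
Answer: -27 - 1350*√22/11 ≈ -602.64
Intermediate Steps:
O(g) = -3 (O(g) = -2 - 1 = -3)
h = -135*√22/22 (h = -135/√(25 - 3) = -135*√22/22 ≈ -28.782)
-27 + h*20 = -27 - 135*√22/22*20 = -27 - 1350*√22/11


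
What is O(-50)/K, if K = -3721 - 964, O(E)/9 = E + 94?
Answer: -396/4685 ≈ -0.084525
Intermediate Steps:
O(E) = 846 + 9*E (O(E) = 9*(E + 94) = 9*(94 + E) = 846 + 9*E)
K = -4685
O(-50)/K = (846 + 9*(-50))/(-4685) = (846 - 450)*(-1/4685) = 396*(-1/4685) = -396/4685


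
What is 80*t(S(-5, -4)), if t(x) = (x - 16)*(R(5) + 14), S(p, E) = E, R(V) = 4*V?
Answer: -54400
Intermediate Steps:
t(x) = -544 + 34*x (t(x) = (x - 16)*(4*5 + 14) = (-16 + x)*(20 + 14) = (-16 + x)*34 = -544 + 34*x)
80*t(S(-5, -4)) = 80*(-544 + 34*(-4)) = 80*(-544 - 136) = 80*(-680) = -54400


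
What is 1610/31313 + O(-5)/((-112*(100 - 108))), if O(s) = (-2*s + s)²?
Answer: 2225385/28056448 ≈ 0.079318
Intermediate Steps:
O(s) = s² (O(s) = (-s)² = s²)
1610/31313 + O(-5)/((-112*(100 - 108))) = 1610/31313 + (-5)²/((-112*(100 - 108))) = 1610*(1/31313) + 25/((-112*(-8))) = 1610/31313 + 25/896 = 2225385/28056448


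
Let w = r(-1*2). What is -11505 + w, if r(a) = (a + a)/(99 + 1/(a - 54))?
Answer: -63772439/5543 ≈ -11505.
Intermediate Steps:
r(a) = 2*a/(99 + 1/(-54 + a)) (r(a) = (2*a)/(99 + 1/(-54 + a)) = 2*a/(99 + 1/(-54 + a)))
w = -224/5543 (w = 2*(-1*2)*(-54 - 1*2)/(-5345 + 99*(-1*2)) = 2*(-2)*(-54 - 2)/(-5345 + 99*(-2)) = 2*(-2)*(-56)/(-5345 - 198) = 2*(-2)*(-56)/(-5543) = 2*(-2)*(-1/5543)*(-56) = -224/5543 ≈ -0.040411)
-11505 + w = -11505 - 224/5543 = -63772439/5543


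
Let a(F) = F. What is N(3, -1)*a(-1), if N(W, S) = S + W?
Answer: -2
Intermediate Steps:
N(3, -1)*a(-1) = (-1 + 3)*(-1) = 2*(-1) = -2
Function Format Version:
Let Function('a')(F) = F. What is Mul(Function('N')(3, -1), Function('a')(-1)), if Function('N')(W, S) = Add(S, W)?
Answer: -2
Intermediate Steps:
Mul(Function('N')(3, -1), Function('a')(-1)) = Mul(Add(-1, 3), -1) = Mul(2, -1) = -2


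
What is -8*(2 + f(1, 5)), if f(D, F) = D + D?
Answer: -32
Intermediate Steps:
f(D, F) = 2*D
-8*(2 + f(1, 5)) = -8*(2 + 2*1) = -8*(2 + 2) = -8*4 = -32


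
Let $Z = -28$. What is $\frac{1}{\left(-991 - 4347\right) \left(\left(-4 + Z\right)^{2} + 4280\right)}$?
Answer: $- \frac{1}{28312752} \approx -3.532 \cdot 10^{-8}$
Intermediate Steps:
$\frac{1}{\left(-991 - 4347\right) \left(\left(-4 + Z\right)^{2} + 4280\right)} = \frac{1}{\left(-991 - 4347\right) \left(\left(-4 - 28\right)^{2} + 4280\right)} = \frac{1}{\left(-991 - 4347\right) \left(\left(-32\right)^{2} + 4280\right)} = \frac{1}{\left(-991 - 4347\right) \left(1024 + 4280\right)} = \frac{1}{\left(-5338\right) 5304} = \frac{1}{-28312752} = - \frac{1}{28312752}$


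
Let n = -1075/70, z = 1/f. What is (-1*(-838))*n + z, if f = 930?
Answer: -83779043/6510 ≈ -12869.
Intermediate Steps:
z = 1/930 ≈ 0.0010753
n = -215/14 (n = -1075*1/70 = -215/14 ≈ -15.357)
(-1*(-838))*n + z = -1*(-838)*(-215/14) + 1/930 = 838*(-215/14) + 1/930 = -90085/7 + 1/930 = -83779043/6510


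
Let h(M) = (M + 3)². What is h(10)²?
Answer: 28561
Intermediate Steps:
h(M) = (3 + M)²
h(10)² = ((3 + 10)²)² = (13²)² = 169² = 28561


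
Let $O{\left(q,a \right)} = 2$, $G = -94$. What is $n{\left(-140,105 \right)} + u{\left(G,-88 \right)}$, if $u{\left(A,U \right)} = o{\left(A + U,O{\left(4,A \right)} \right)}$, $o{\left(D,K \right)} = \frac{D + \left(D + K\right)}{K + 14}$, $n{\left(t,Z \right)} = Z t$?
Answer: $- \frac{117781}{8} \approx -14723.0$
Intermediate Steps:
$o{\left(D,K \right)} = \frac{K + 2 D}{14 + K}$
$u{\left(A,U \right)} = \frac{1}{8} + \frac{A}{8} + \frac{U}{8}$ ($u{\left(A,U \right)} = \frac{2 + 2 \left(A + U\right)}{14 + 2} = \frac{2 + \left(2 A + 2 U\right)}{16} = \frac{2 + 2 A + 2 U}{16} = \frac{1}{8} + \frac{A}{8} + \frac{U}{8}$)
$n{\left(-140,105 \right)} + u{\left(G,-88 \right)} = 105 \left(-140\right) + \left(\frac{1}{8} + \frac{1}{8} \left(-94\right) + \frac{1}{8} \left(-88\right)\right) = -14700 - \frac{181}{8} = - \frac{117781}{8}$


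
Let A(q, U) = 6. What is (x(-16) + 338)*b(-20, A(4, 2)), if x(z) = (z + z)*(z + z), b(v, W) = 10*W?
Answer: 81720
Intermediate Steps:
x(z) = 4*z² (x(z) = (2*z)*(2*z) = 4*z²)
(x(-16) + 338)*b(-20, A(4, 2)) = (4*(-16)² + 338)*(10*6) = (4*256 + 338)*60 = (1024 + 338)*60 = 1362*60 = 81720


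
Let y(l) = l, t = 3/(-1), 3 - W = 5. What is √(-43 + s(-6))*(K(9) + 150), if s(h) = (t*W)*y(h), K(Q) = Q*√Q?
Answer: 177*I*√79 ≈ 1573.2*I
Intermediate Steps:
W = -2 (W = 3 - 1*5 = 3 - 5 = -2)
t = -3 (t = 3*(-1) = -3)
K(Q) = Q^(3/2)
s(h) = 6*h (s(h) = (-3*(-2))*h = 6*h)
√(-43 + s(-6))*(K(9) + 150) = √(-43 + 6*(-6))*(9^(3/2) + 150) = √(-43 - 36)*(27 + 150) = √(-79)*177 = (I*√79)*177 = 177*I*√79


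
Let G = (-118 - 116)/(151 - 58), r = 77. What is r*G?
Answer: -6006/31 ≈ -193.74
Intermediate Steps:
G = -78/31 (G = -234/93 = -234*1/93 = -78/31 ≈ -2.5161)
r*G = 77*(-78/31) = -6006/31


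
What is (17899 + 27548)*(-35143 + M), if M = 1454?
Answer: -1531063983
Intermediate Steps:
(17899 + 27548)*(-35143 + M) = (17899 + 27548)*(-35143 + 1454) = 45447*(-33689) = -1531063983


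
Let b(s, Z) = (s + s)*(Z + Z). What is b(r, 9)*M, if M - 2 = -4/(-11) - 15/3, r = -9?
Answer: 9396/11 ≈ 854.18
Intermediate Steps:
b(s, Z) = 4*Z*s (b(s, Z) = (2*s)*(2*Z) = 4*Z*s)
M = -29/11 (M = 2 + (-4/(-11) - 15/3) = 2 + (-4*(-1/11) - 15*⅓) = 2 + (4/11 - 5) = 2 - 51/11 = -29/11 ≈ -2.6364)
b(r, 9)*M = (4*9*(-9))*(-29/11) = -324*(-29/11) = 9396/11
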